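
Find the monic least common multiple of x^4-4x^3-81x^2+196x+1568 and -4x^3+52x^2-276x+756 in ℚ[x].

x^6-10x^5-30x^4+574x^3-1795x^2-4116x+42336

Euclidean algorithm in ℚ[x]:
  x^4-4x^3-81x^2+196x+1568 = (-(1/4)x-9/4)(-4x^3+52x^2-276x+756) + (-33x^2-236x+3269)
  -4x^3+52x^2-276x+756 = ((4/33)x-2660/1089)(-33x^2-236x+3269) + (-(1359832/1089)x+9518824/1089)
  -33x^2-236x+3269 = ((35937/1359832)x+508563/1359832)(-(1359832/1089)x+9518824/1089) + (0)
Last nonzero remainder: -(1359832/1089)x+9518824/1089. Dividing through by -1359832/1089 gives the monic gcd x-7.
Then lcm(f, g) = f·g / gcd(f, g); expanding and making the result monic gives the answer.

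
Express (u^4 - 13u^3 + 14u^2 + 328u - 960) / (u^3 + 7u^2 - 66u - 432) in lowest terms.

By polynomial division,
  u^4 - 13u^3 + 14u^2 + 328u - 960 = (u - 20)(u^3 + 7u^2 - 66u - 432) + (220u^2 - 560u - 9600)
  u^3 + 7u^2 - 66u - 432 = ((1/220)u + 21/484)(220u^2 - 560u - 9600) + ((234/121)u - 1872/121)
  220u^2 - 560u - 9600 = ((13310/117)u + 24200/39)((234/121)u - 1872/121) + (0)
Last nonzero remainder: (234/121)u - 1872/121. Dividing through by 234/121 gives the monic gcd u - 8.
Cancel u - 8 from numerator and denominator to get the reduced form.

(u^3 - 5u^2 - 26u + 120)/(u^2 + 15u + 54)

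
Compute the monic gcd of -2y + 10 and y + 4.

Euclidean algorithm in ℚ[y]:
  -2y + 10 = (-2)(y + 4) + (18)
  y + 4 = ((1/18)y + 2/9)(18) + (0)
The last nonzero remainder is the constant 18, so the polynomials are coprime and gcd = 1.

1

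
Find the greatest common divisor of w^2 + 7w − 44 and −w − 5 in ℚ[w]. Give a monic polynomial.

By polynomial division,
  w^2 + 7w − 44 = (−w − 2)(−w − 5) + (−54)
  −w − 5 = ((1/54)w + 5/54)(−54) + (0)
The last nonzero remainder is the constant −54, so the polynomials are coprime and gcd = 1.

1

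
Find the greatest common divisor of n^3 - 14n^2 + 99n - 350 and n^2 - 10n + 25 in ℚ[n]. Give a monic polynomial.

1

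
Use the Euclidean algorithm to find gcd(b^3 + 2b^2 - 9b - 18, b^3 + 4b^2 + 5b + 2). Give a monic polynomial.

Repeated division with remainder:
  b^3 + 2b^2 - 9b - 18 = (b^3 + 4b^2 + 5b + 2) + (-2b^2 - 14b - 20)
  b^3 + 4b^2 + 5b + 2 = (-(1/2)b + 3/2)(-2b^2 - 14b - 20) + (16b + 32)
  -2b^2 - 14b - 20 = (-(1/8)b - 5/8)(16b + 32) + (0)
Last nonzero remainder: 16b + 32. Dividing through by 16 gives the monic gcd b + 2.

b + 2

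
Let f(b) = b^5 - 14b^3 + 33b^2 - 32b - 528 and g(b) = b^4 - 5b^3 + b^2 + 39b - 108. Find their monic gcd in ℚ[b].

Euclidean algorithm in ℚ[b]:
  b^5 - 14b^3 + 33b^2 - 32b - 528 = (b + 5)(b^4 - 5b^3 + b^2 + 39b - 108) + (10b^3 - 11b^2 - 119b + 12)
  b^4 - 5b^3 + b^2 + 39b - 108 = ((1/10)b - 39/100)(10b^3 - 11b^2 - 119b + 12) + ((861/100)b^2 - (861/100)b - 2583/25)
  10b^3 - 11b^2 - 119b + 12 = ((1000/861)b - 100/861)((861/100)b^2 - (861/100)b - 2583/25) + (0)
Last nonzero remainder: (861/100)b^2 - (861/100)b - 2583/25. Dividing through by 861/100 gives the monic gcd b^2 - b - 12.

b^2 - b - 12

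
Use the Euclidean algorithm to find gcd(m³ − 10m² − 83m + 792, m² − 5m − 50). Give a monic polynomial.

Repeated division with remainder:
  m³ − 10m² − 83m + 792 = (m − 5)(m² − 5m − 50) + (−58m + 542)
  m² − 5m − 50 = (−(1/58)m − 63/841)(−58m + 542) + (−7904/841)
  −58m + 542 = ((24389/3952)m − 227911/3952)(−7904/841) + (0)
The last nonzero remainder is the constant −7904/841, so the polynomials are coprime and gcd = 1.

1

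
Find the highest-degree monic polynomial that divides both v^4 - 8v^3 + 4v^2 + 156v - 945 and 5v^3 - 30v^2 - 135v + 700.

v^2 - 2v - 35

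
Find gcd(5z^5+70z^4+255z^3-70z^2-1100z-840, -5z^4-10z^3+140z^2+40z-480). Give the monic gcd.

Apply the Euclidean algorithm:
  5z^5+70z^4+255z^3-70z^2-1100z-840 = (-z-12)(-5z^4-10z^3+140z^2+40z-480) + (275z^3+1650z^2-1100z-6600)
  -5z^4-10z^3+140z^2+40z-480 = (-(1/55)z+4/55)(275z^3+1650z^2-1100z-6600) + (0)
Last nonzero remainder: 275z^3+1650z^2-1100z-6600. Dividing through by 275 gives the monic gcd z^3+6z^2-4z-24.

z^3+6z^2-4z-24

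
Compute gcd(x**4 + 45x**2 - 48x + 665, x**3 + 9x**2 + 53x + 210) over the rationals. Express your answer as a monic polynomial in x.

x**2 + 3x + 35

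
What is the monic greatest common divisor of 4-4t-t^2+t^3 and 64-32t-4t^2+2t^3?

Euclidean algorithm in ℚ[t]:
  t^3-t^2-4t+4 = (1/2)(2t^3-4t^2-32t+64) + (t^2+12t-28)
  2t^3-4t^2-32t+64 = (2t-28)(t^2+12t-28) + (360t-720)
  t^2+12t-28 = ((1/360)t+7/180)(360t-720) + (0)
Last nonzero remainder: 360t-720. Dividing through by 360 gives the monic gcd t-2.

-2+t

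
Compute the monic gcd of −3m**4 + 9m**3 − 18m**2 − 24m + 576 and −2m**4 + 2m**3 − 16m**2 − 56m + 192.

m**3 + m**2 + 10m + 48

Apply the Euclidean algorithm:
  −3m**4 + 9m**3 − 18m**2 − 24m + 576 = (3/2)(−2m**4 + 2m**3 − 16m**2 − 56m + 192) + (6m**3 + 6m**2 + 60m + 288)
  −2m**4 + 2m**3 − 16m**2 − 56m + 192 = (−(1/3)m + 2/3)(6m**3 + 6m**2 + 60m + 288) + (0)
Last nonzero remainder: 6m**3 + 6m**2 + 60m + 288. Dividing through by 6 gives the monic gcd m**3 + m**2 + 10m + 48.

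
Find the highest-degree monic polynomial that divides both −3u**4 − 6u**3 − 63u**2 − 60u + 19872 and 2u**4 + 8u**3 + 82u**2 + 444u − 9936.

u**3 + 10u**2 + 101u + 828

Euclidean algorithm in ℚ[u]:
  −3u**4 − 6u**3 − 63u**2 − 60u + 19872 = (−3/2)(2u**4 + 8u**3 + 82u**2 + 444u − 9936) + (6u**3 + 60u**2 + 606u + 4968)
  2u**4 + 8u**3 + 82u**2 + 444u − 9936 = ((1/3)u − 2)(6u**3 + 60u**2 + 606u + 4968) + (0)
Last nonzero remainder: 6u**3 + 60u**2 + 606u + 4968. Dividing through by 6 gives the monic gcd u**3 + 10u**2 + 101u + 828.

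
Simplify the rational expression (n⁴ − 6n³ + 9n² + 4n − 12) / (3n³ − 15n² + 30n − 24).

(n³ − 4n² + n + 6)/(3n² − 9n + 12)

Repeated division with remainder:
  n⁴ − 6n³ + 9n² + 4n − 12 = ((1/3)n − 1/3)(3n³ − 15n² + 30n − 24) + (−6n² + 22n − 20)
  3n³ − 15n² + 30n − 24 = (−(1/2)n + 2/3)(−6n² + 22n − 20) + ((16/3)n − 32/3)
  −6n² + 22n − 20 = (−(9/8)n + 15/8)((16/3)n − 32/3) + (0)
Last nonzero remainder: (16/3)n − 32/3. Dividing through by 16/3 gives the monic gcd n − 2.
Cancel n − 2 from numerator and denominator to get the reduced form.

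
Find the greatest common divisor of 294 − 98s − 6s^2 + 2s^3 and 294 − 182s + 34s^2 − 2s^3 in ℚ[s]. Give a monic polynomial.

Apply the Euclidean algorithm:
  2s^3 − 6s^2 − 98s + 294 = (−1)(−2s^3 + 34s^2 − 182s + 294) + (28s^2 − 280s + 588)
  −2s^3 + 34s^2 − 182s + 294 = (−(1/14)s + 1/2)(28s^2 − 280s + 588) + (0)
Last nonzero remainder: 28s^2 − 280s + 588. Dividing through by 28 gives the monic gcd s^2 − 10s + 21.

21 − 10s + s^2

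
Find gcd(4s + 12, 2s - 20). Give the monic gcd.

Repeated division with remainder:
  4s + 12 = (2)(2s - 20) + (52)
  2s - 20 = ((1/26)s - 5/13)(52) + (0)
The last nonzero remainder is the constant 52, so the polynomials are coprime and gcd = 1.

1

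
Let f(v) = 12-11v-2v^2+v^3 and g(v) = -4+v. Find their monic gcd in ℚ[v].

-4+v

Euclidean algorithm in ℚ[v]:
  v^3-2v^2-11v+12 = (v^2+2v-3)(v-4) + (0)
The last nonzero remainder v-4 is already monic.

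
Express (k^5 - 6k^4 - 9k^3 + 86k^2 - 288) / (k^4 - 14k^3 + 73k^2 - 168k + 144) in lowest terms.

Repeated division with remainder:
  k^5 - 6k^4 - 9k^3 + 86k^2 - 288 = (k + 8)(k^4 - 14k^3 + 73k^2 - 168k + 144) + (30k^3 - 330k^2 + 1200k - 1440)
  k^4 - 14k^3 + 73k^2 - 168k + 144 = ((1/30)k - 1/10)(30k^3 - 330k^2 + 1200k - 1440) + (0)
Last nonzero remainder: 30k^3 - 330k^2 + 1200k - 1440. Dividing through by 30 gives the monic gcd k^3 - 11k^2 + 40k - 48.
Cancel k^3 - 11k^2 + 40k - 48 from numerator and denominator to get the reduced form.

(k^2 + 5k + 6)/(k - 3)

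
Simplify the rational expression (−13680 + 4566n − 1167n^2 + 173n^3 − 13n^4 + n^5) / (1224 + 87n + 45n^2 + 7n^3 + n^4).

Repeated division with remainder:
  n^5 − 13n^4 + 173n^3 − 1167n^2 + 4566n − 13680 = (n − 20)(n^4 + 7n^3 + 45n^2 + 87n + 1224) + (268n^3 − 354n^2 + 5082n + 10800)
  n^4 + 7n^3 + 45n^2 + 87n + 1224 = ((1/268)n + 1115/35912)(268n^3 − 354n^2 + 5082n + 10800) + ((664881/17956)n^2 − (1994643/17956)n + 3989286/4489)
  268n^3 − 354n^2 + 5082n + 10800 = ((4812208/664881)n + 2693400/221627)((664881/17956)n^2 − (1994643/17956)n + 3989286/4489) + (0)
Last nonzero remainder: (664881/17956)n^2 − (1994643/17956)n + 3989286/4489. Dividing through by 664881/17956 gives the monic gcd n^2 − 3n + 24.
Cancel n^2 − 3n + 24 from numerator and denominator to get the reduced form.

(−570 + 119n − 10n^2 + n^3)/(51 + 10n + n^2)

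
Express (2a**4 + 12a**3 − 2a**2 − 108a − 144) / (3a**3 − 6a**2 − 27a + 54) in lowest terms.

Apply the Euclidean algorithm:
  2a**4 + 12a**3 − 2a**2 − 108a − 144 = ((2/3)a + 16/3)(3a**3 − 6a**2 − 27a + 54) + (48a**2 − 432)
  3a**3 − 6a**2 − 27a + 54 = ((1/16)a − 1/8)(48a**2 − 432) + (0)
Last nonzero remainder: 48a**2 − 432. Dividing through by 48 gives the monic gcd a**2 − 9.
Cancel a**2 − 9 from numerator and denominator to get the reduced form.

(2a**2 + 12a + 16)/(3a − 6)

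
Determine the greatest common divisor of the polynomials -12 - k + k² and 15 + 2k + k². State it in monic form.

Repeated division with remainder:
  k² - k - 12 = (k² + 2k + 15) + (-3k - 27)
  k² + 2k + 15 = (-(1/3)k + 7/3)(-3k - 27) + (78)
  -3k - 27 = (-(1/26)k - 9/26)(78) + (0)
The last nonzero remainder is the constant 78, so the polynomials are coprime and gcd = 1.

1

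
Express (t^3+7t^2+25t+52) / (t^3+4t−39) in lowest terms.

(t+4)/(t−3)

By polynomial division,
  t^3+7t^2+25t+52 = (t^3+4t−39) + (7t^2+21t+91)
  t^3+4t−39 = ((1/7)t−3/7)(7t^2+21t+91) + (0)
Last nonzero remainder: 7t^2+21t+91. Dividing through by 7 gives the monic gcd t^2+3t+13.
Cancel t^2+3t+13 from numerator and denominator to get the reduced form.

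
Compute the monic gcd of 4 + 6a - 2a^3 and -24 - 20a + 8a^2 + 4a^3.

By polynomial division,
  -2a^3 + 6a + 4 = (-1/2)(4a^3 + 8a^2 - 20a - 24) + (4a^2 - 4a - 8)
  4a^3 + 8a^2 - 20a - 24 = (a + 3)(4a^2 - 4a - 8) + (0)
Last nonzero remainder: 4a^2 - 4a - 8. Dividing through by 4 gives the monic gcd a^2 - a - 2.

-2 - a + a^2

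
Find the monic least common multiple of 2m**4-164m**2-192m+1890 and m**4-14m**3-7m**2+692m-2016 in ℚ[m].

Repeated division with remainder:
  2m**4-164m**2-192m+1890 = (2)(m**4-14m**3-7m**2+692m-2016) + (28m**3-150m**2-1576m+5922)
  m**4-14m**3-7m**2+692m-2016 = ((1/28)m-121/392)(28m**3-150m**2-1576m+5922) + ((585/196)m**2-(585/98)m-5265/28)
  28m**3-150m**2-1576m+5922 = ((5488/585)m-18424/585)((585/196)m**2-(585/98)m-5265/28) + (0)
Last nonzero remainder: (585/196)m**2-(585/98)m-5265/28. Dividing through by 585/196 gives the monic gcd m**2-2m-63.
Then lcm(f, g) = f·g / gcd(f, g); expanding and making the result monic gives the answer.

m**6-12m**5-50m**4+888m**3-527m**2-14412m+30240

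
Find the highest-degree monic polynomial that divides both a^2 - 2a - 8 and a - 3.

Euclidean algorithm in ℚ[a]:
  a^2 - 2a - 8 = (a + 1)(a - 3) + (-5)
  a - 3 = (-(1/5)a + 3/5)(-5) + (0)
The last nonzero remainder is the constant -5, so the polynomials are coprime and gcd = 1.

1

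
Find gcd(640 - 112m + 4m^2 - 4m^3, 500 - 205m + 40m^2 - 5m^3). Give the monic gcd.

Apply the Euclidean algorithm:
  -4m^3 + 4m^2 - 112m + 640 = (4/5)(-5m^3 + 40m^2 - 205m + 500) + (-28m^2 + 52m + 240)
  -5m^3 + 40m^2 - 205m + 500 = ((5/28)m - 215/196)(-28m^2 + 52m + 240) + (-(9350/49)m + 37400/49)
  -28m^2 + 52m + 240 = ((686/4675)m + 294/935)(-(9350/49)m + 37400/49) + (0)
Last nonzero remainder: -(9350/49)m + 37400/49. Dividing through by -9350/49 gives the monic gcd m - 4.

-4 + m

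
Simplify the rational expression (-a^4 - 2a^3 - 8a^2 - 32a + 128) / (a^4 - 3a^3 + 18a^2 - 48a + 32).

(-a - 4)/(a - 1)

Repeated division with remainder:
  -a^4 - 2a^3 - 8a^2 - 32a + 128 = (-1)(a^4 - 3a^3 + 18a^2 - 48a + 32) + (-5a^3 + 10a^2 - 80a + 160)
  a^4 - 3a^3 + 18a^2 - 48a + 32 = (-(1/5)a + 1/5)(-5a^3 + 10a^2 - 80a + 160) + (0)
Last nonzero remainder: -5a^3 + 10a^2 - 80a + 160. Dividing through by -5 gives the monic gcd a^3 - 2a^2 + 16a - 32.
Cancel a^3 - 2a^2 + 16a - 32 from numerator and denominator to get the reduced form.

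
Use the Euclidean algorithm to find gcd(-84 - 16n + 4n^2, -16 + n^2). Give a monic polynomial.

1

By polynomial division,
  4n^2 - 16n - 84 = (4)(n^2 - 16) + (-16n - 20)
  n^2 - 16 = (-(1/16)n + 5/64)(-16n - 20) + (-231/16)
  -16n - 20 = ((256/231)n + 320/231)(-231/16) + (0)
The last nonzero remainder is the constant -231/16, so the polynomials are coprime and gcd = 1.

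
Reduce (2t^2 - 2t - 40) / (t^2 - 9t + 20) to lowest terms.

Apply the Euclidean algorithm:
  2t^2 - 2t - 40 = (2)(t^2 - 9t + 20) + (16t - 80)
  t^2 - 9t + 20 = ((1/16)t - 1/4)(16t - 80) + (0)
Last nonzero remainder: 16t - 80. Dividing through by 16 gives the monic gcd t - 5.
Cancel t - 5 from numerator and denominator to get the reduced form.

(2t + 8)/(t - 4)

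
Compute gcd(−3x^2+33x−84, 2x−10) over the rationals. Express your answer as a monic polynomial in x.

1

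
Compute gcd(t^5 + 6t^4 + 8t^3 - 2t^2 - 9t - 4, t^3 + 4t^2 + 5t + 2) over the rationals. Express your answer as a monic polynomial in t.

Apply the Euclidean algorithm:
  t^5 + 6t^4 + 8t^3 - 2t^2 - 9t - 4 = (t^2 + 2t - 5)(t^3 + 4t^2 + 5t + 2) + (6t^2 + 12t + 6)
  t^3 + 4t^2 + 5t + 2 = ((1/6)t + 1/3)(6t^2 + 12t + 6) + (0)
Last nonzero remainder: 6t^2 + 12t + 6. Dividing through by 6 gives the monic gcd t^2 + 2t + 1.

t^2 + 2t + 1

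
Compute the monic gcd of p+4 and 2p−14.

Repeated division with remainder:
  p+4 = (1/2)(2p−14) + (11)
  2p−14 = ((2/11)p−14/11)(11) + (0)
The last nonzero remainder is the constant 11, so the polynomials are coprime and gcd = 1.

1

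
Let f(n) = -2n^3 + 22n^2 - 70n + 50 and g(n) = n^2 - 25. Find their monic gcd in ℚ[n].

n - 5

Apply the Euclidean algorithm:
  -2n^3 + 22n^2 - 70n + 50 = (-2n + 22)(n^2 - 25) + (-120n + 600)
  n^2 - 25 = (-(1/120)n - 1/24)(-120n + 600) + (0)
Last nonzero remainder: -120n + 600. Dividing through by -120 gives the monic gcd n - 5.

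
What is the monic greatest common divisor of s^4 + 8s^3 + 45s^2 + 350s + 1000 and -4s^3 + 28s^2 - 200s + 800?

s^2 - 2s + 40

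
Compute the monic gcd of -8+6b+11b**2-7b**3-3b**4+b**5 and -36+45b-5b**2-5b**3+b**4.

By polynomial division,
  b**5-3b**4-7b**3+11b**2+6b-8 = (b+2)(b**4-5b**3-5b**2+45b-36) + (8b**3-24b**2-48b+64)
  b**4-5b**3-5b**2+45b-36 = ((1/8)b-1/4)(8b**3-24b**2-48b+64) + (-5b**2+25b-20)
  8b**3-24b**2-48b+64 = (-(8/5)b-16/5)(-5b**2+25b-20) + (0)
Last nonzero remainder: -5b**2+25b-20. Dividing through by -5 gives the monic gcd b**2-5b+4.

4-5b+b**2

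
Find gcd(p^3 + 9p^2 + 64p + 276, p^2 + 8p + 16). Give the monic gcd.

Euclidean algorithm in ℚ[p]:
  p^3 + 9p^2 + 64p + 276 = (p + 1)(p^2 + 8p + 16) + (40p + 260)
  p^2 + 8p + 16 = ((1/40)p + 3/80)(40p + 260) + (25/4)
  40p + 260 = ((32/5)p + 208/5)(25/4) + (0)
The last nonzero remainder is the constant 25/4, so the polynomials are coprime and gcd = 1.

1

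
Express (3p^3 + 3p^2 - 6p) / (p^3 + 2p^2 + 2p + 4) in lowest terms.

Apply the Euclidean algorithm:
  3p^3 + 3p^2 - 6p = (3)(p^3 + 2p^2 + 2p + 4) + (-3p^2 - 12p - 12)
  p^3 + 2p^2 + 2p + 4 = (-(1/3)p + 2/3)(-3p^2 - 12p - 12) + (6p + 12)
  -3p^2 - 12p - 12 = (-(1/2)p - 1)(6p + 12) + (0)
Last nonzero remainder: 6p + 12. Dividing through by 6 gives the monic gcd p + 2.
Cancel p + 2 from numerator and denominator to get the reduced form.

(3p^2 - 3p)/(p^2 + 2)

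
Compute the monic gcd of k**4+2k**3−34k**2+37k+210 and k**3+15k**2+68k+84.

k**2+9k+14

Repeated division with remainder:
  k**4+2k**3−34k**2+37k+210 = (k−13)(k**3+15k**2+68k+84) + (93k**2+837k+1302)
  k**3+15k**2+68k+84 = ((1/93)k+2/31)(93k**2+837k+1302) + (0)
Last nonzero remainder: 93k**2+837k+1302. Dividing through by 93 gives the monic gcd k**2+9k+14.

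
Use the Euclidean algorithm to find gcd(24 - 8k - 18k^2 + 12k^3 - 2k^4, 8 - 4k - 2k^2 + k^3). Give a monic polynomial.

4 - 4k + k^2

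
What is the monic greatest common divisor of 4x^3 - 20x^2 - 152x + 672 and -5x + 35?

x - 7

By polynomial division,
  4x^3 - 20x^2 - 152x + 672 = (-(4/5)x^2 - (8/5)x + 96/5)(-5x + 35) + (0)
Last nonzero remainder: -5x + 35. Dividing through by -5 gives the monic gcd x - 7.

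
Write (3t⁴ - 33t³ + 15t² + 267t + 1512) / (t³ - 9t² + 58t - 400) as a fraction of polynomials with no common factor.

(3t³ - 9t² - 57t - 189)/(t² - t + 50)

By polynomial division,
  3t⁴ - 33t³ + 15t² + 267t + 1512 = (3t - 6)(t³ - 9t² + 58t - 400) + (-213t² + 1815t - 888)
  t³ - 9t² + 58t - 400 = (-(1/213)t + 34/15123)(-213t² + 1815t - 888) + ((250792/5041)t - 2006336/5041)
  -213t² + 1815t - 888 = (-(1073733/250792)t + 559551/250792)((250792/5041)t - 2006336/5041) + (0)
Last nonzero remainder: (250792/5041)t - 2006336/5041. Dividing through by 250792/5041 gives the monic gcd t - 8.
Cancel t - 8 from numerator and denominator to get the reduced form.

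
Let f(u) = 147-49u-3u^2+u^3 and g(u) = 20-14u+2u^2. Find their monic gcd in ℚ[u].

Euclidean algorithm in ℚ[u]:
  u^3-3u^2-49u+147 = ((1/2)u+2)(2u^2-14u+20) + (-31u+107)
  2u^2-14u+20 = (-(2/31)u+220/961)(-31u+107) + (-4320/961)
  -31u+107 = ((29791/4320)u-102827/4320)(-4320/961) + (0)
The last nonzero remainder is the constant -4320/961, so the polynomials are coprime and gcd = 1.

1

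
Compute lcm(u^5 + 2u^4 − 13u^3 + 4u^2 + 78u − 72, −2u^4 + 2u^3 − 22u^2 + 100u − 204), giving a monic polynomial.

u^7 + 5u^6 + 10u^5 − u^4 − 131u^3 + 230u^2 + 1110u − 1224

Apply the Euclidean algorithm:
  u^5 + 2u^4 − 13u^3 + 4u^2 + 78u − 72 = (−(1/2)u − 3/2)(−2u^4 + 2u^3 − 22u^2 + 100u − 204) + (−21u^3 + 21u^2 + 126u − 378)
  −2u^4 + 2u^3 − 22u^2 + 100u − 204 = ((2/21)u)(−21u^3 + 21u^2 + 126u − 378) + (−34u^2 + 136u − 204)
  −21u^3 + 21u^2 + 126u − 378 = ((21/34)u + 63/34)(−34u^2 + 136u − 204) + (0)
Last nonzero remainder: −34u^2 + 136u − 204. Dividing through by −34 gives the monic gcd u^2 − 4u + 6.
Then lcm(f, g) = f·g / gcd(f, g); expanding and making the result monic gives the answer.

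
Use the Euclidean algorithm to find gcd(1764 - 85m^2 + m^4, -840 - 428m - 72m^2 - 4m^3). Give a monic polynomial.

42 + 13m + m^2

Repeated division with remainder:
  m^4 - 85m^2 + 1764 = (-(1/4)m + 9/2)(-4m^3 - 72m^2 - 428m - 840) + (132m^2 + 1716m + 5544)
  -4m^3 - 72m^2 - 428m - 840 = (-(1/33)m - 5/33)(132m^2 + 1716m + 5544) + (0)
Last nonzero remainder: 132m^2 + 1716m + 5544. Dividing through by 132 gives the monic gcd m^2 + 13m + 42.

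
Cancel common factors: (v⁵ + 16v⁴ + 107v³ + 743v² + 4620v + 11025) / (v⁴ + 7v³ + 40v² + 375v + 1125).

(v² + 14v + 49)/(v + 5)

Apply the Euclidean algorithm:
  v⁵ + 16v⁴ + 107v³ + 743v² + 4620v + 11025 = (v + 9)(v⁴ + 7v³ + 40v² + 375v + 1125) + (4v³ + 8v² + 120v + 900)
  v⁴ + 7v³ + 40v² + 375v + 1125 = ((1/4)v + 5/4)(4v³ + 8v² + 120v + 900) + (0)
Last nonzero remainder: 4v³ + 8v² + 120v + 900. Dividing through by 4 gives the monic gcd v³ + 2v² + 30v + 225.
Cancel v³ + 2v² + 30v + 225 from numerator and denominator to get the reduced form.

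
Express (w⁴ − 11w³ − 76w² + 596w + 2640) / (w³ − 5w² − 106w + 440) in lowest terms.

Apply the Euclidean algorithm:
  w⁴ − 11w³ − 76w² + 596w + 2640 = (w − 6)(w³ − 5w² − 106w + 440) + (−480w + 5280)
  w³ − 5w² − 106w + 440 = (−(1/480)w² − (1/80)w + 1/12)(−480w + 5280) + (0)
Last nonzero remainder: −480w + 5280. Dividing through by −480 gives the monic gcd w − 11.
Cancel w − 11 from numerator and denominator to get the reduced form.

(w³ − 76w − 240)/(w² + 6w − 40)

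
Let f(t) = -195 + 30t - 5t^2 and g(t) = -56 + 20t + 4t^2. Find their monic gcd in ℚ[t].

Apply the Euclidean algorithm:
  -5t^2 + 30t - 195 = (-5/4)(4t^2 + 20t - 56) + (55t - 265)
  4t^2 + 20t - 56 = ((4/55)t + 432/605)(55t - 265) + (16120/121)
  55t - 265 = ((1331/3224)t - 6413/3224)(16120/121) + (0)
The last nonzero remainder is the constant 16120/121, so the polynomials are coprime and gcd = 1.

1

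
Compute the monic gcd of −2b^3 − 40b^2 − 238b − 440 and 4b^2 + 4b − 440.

b + 11

Apply the Euclidean algorithm:
  −2b^3 − 40b^2 − 238b − 440 = (−(1/2)b − 19/2)(4b^2 + 4b − 440) + (−420b − 4620)
  4b^2 + 4b − 440 = (−(1/105)b + 2/21)(−420b − 4620) + (0)
Last nonzero remainder: −420b − 4620. Dividing through by −420 gives the monic gcd b + 11.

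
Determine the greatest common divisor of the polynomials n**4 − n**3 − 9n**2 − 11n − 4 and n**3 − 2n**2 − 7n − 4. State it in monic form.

Repeated division with remainder:
  n**4 − n**3 − 9n**2 − 11n − 4 = (n + 1)(n**3 − 2n**2 − 7n − 4) + (0)
The last nonzero remainder n**3 − 2n**2 − 7n − 4 is already monic.

n**3 − 2n**2 − 7n − 4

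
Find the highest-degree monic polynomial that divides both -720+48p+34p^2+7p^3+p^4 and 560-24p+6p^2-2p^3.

Apply the Euclidean algorithm:
  p^4+7p^3+34p^2+48p-720 = (-(1/2)p-5)(-2p^3+6p^2-24p+560) + (52p^2+208p+2080)
  -2p^3+6p^2-24p+560 = (-(1/26)p+7/26)(52p^2+208p+2080) + (0)
Last nonzero remainder: 52p^2+208p+2080. Dividing through by 52 gives the monic gcd p^2+4p+40.

40+4p+p^2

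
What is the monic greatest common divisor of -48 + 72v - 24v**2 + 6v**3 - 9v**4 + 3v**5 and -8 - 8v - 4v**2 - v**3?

By polynomial division,
  3v**5 - 9v**4 + 6v**3 - 24v**2 + 72v - 48 = (-3v**2 + 21v - 66)(-v**3 - 4v**2 - 8v - 8) + (-144v**2 - 288v - 576)
  -v**3 - 4v**2 - 8v - 8 = ((1/144)v + 1/72)(-144v**2 - 288v - 576) + (0)
Last nonzero remainder: -144v**2 - 288v - 576. Dividing through by -144 gives the monic gcd v**2 + 2v + 4.

4 + 2v + v**2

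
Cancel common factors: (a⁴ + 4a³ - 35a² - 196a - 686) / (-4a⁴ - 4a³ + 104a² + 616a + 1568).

(-a - 7)/(4a + 16)

By polynomial division,
  a⁴ + 4a³ - 35a² - 196a - 686 = (-1/4)(-4a⁴ - 4a³ + 104a² + 616a + 1568) + (3a³ - 9a² - 42a - 294)
  -4a⁴ - 4a³ + 104a² + 616a + 1568 = (-(4/3)a - 16/3)(3a³ - 9a² - 42a - 294) + (0)
Last nonzero remainder: 3a³ - 9a² - 42a - 294. Dividing through by 3 gives the monic gcd a³ - 3a² - 14a - 98.
Cancel a³ - 3a² - 14a - 98 from numerator and denominator to get the reduced form.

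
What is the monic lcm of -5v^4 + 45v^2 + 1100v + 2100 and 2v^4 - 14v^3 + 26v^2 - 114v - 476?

v^6 - 2v^5 + 8v^4 - 202v^3 - 133v^2 - 2900v - 7140

Euclidean algorithm in ℚ[v]:
  -5v^4 + 45v^2 + 1100v + 2100 = (-5/2)(2v^4 - 14v^3 + 26v^2 - 114v - 476) + (-35v^3 + 110v^2 + 815v + 910)
  2v^4 - 14v^3 + 26v^2 - 114v - 476 = (-(2/35)v + 54/245)(-35v^3 + 110v^2 + 815v + 910) + ((2368/49)v^2 - (11840/49)v - 4736/7)
  -35v^3 + 110v^2 + 815v + 910 = (-(1715/2368)v - 3185/2368)((2368/49)v^2 - (11840/49)v - 4736/7) + (0)
Last nonzero remainder: (2368/49)v^2 - (11840/49)v - 4736/7. Dividing through by 2368/49 gives the monic gcd v^2 - 5v - 14.
Then lcm(f, g) = f·g / gcd(f, g); expanding and making the result monic gives the answer.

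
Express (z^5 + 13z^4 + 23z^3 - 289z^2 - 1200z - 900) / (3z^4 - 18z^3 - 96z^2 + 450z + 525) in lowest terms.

Euclidean algorithm in ℚ[z]:
  z^5 + 13z^4 + 23z^3 - 289z^2 - 1200z - 900 = ((1/3)z + 19/3)(3z^4 - 18z^3 - 96z^2 + 450z + 525) + (169z^3 + 169z^2 - 4225z - 4225)
  3z^4 - 18z^3 - 96z^2 + 450z + 525 = ((3/169)z - 21/169)(169z^3 + 169z^2 - 4225z - 4225) + (0)
Last nonzero remainder: 169z^3 + 169z^2 - 4225z - 4225. Dividing through by 169 gives the monic gcd z^3 + z^2 - 25z - 25.
Cancel z^3 + z^2 - 25z - 25 from numerator and denominator to get the reduced form.

(z^2 + 12z + 36)/(3z - 21)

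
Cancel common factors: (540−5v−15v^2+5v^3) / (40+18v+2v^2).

(135−35v+5v^2)/(10+2v)

By polynomial division,
  5v^3−15v^2−5v+540 = ((5/2)v−30)(2v^2+18v+40) + (435v+1740)
  2v^2+18v+40 = ((2/435)v+2/87)(435v+1740) + (0)
Last nonzero remainder: 435v+1740. Dividing through by 435 gives the monic gcd v+4.
Cancel v+4 from numerator and denominator to get the reduced form.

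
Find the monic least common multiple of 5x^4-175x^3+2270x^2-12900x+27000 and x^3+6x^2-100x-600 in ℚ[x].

x^6-19x^5-46x^4+2584x^3-8640x^2-68400x+324000

Apply the Euclidean algorithm:
  5x^4-175x^3+2270x^2-12900x+27000 = (5x-205)(x^3+6x^2-100x-600) + (4000x^2-30400x-96000)
  x^3+6x^2-100x-600 = ((1/4000)x+17/5000)(4000x^2-30400x-96000) + ((684/25)x-1368/5)
  4000x^2-30400x-96000 = ((25000/171)x+20000/57)((684/25)x-1368/5) + (0)
Last nonzero remainder: (684/25)x-1368/5. Dividing through by 684/25 gives the monic gcd x-10.
Then lcm(f, g) = f·g / gcd(f, g); expanding and making the result monic gives the answer.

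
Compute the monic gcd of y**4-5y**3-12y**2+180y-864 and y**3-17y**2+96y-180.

y-6

By polynomial division,
  y**4-5y**3-12y**2+180y-864 = (y+12)(y**3-17y**2+96y-180) + (96y**2-792y+1296)
  y**3-17y**2+96y-180 = ((1/96)y-35/384)(96y**2-792y+1296) + ((165/16)y-495/8)
  96y**2-792y+1296 = ((512/55)y-1152/55)((165/16)y-495/8) + (0)
Last nonzero remainder: (165/16)y-495/8. Dividing through by 165/16 gives the monic gcd y-6.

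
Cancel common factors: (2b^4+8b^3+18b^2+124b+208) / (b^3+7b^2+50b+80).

(2b^3+4b^2+10b+104)/(b^2+5b+40)

By polynomial division,
  2b^4+8b^3+18b^2+124b+208 = (2b-6)(b^3+7b^2+50b+80) + (-40b^2+264b+688)
  b^3+7b^2+50b+80 = (-(1/40)b-17/50)(-40b^2+264b+688) + ((3924/25)b+7848/25)
  -40b^2+264b+688 = (-(250/981)b+2150/981)((3924/25)b+7848/25) + (0)
Last nonzero remainder: (3924/25)b+7848/25. Dividing through by 3924/25 gives the monic gcd b+2.
Cancel b+2 from numerator and denominator to get the reduced form.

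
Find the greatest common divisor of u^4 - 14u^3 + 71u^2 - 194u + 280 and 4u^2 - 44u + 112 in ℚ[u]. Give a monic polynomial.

u^2 - 11u + 28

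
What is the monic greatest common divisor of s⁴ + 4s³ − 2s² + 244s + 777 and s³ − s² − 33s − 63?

s + 3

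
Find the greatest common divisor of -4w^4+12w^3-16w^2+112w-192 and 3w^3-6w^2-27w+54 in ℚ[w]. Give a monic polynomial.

Apply the Euclidean algorithm:
  -4w^4+12w^3-16w^2+112w-192 = (-(4/3)w+4/3)(3w^3-6w^2-27w+54) + (-44w^2+220w-264)
  3w^3-6w^2-27w+54 = (-(3/44)w-9/44)(-44w^2+220w-264) + (0)
Last nonzero remainder: -44w^2+220w-264. Dividing through by -44 gives the monic gcd w^2-5w+6.

w^2-5w+6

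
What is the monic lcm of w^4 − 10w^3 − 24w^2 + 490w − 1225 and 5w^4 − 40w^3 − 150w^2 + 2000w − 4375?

By polynomial division,
  w^4 − 10w^3 − 24w^2 + 490w − 1225 = (1/5)(5w^4 − 40w^3 − 150w^2 + 2000w − 4375) + (−2w^3 + 6w^2 + 90w − 350)
  5w^4 − 40w^3 − 150w^2 + 2000w − 4375 = (−(5/2)w + 25/2)(−2w^3 + 6w^2 + 90w − 350) + (0)
Last nonzero remainder: −2w^3 + 6w^2 + 90w − 350. Dividing through by −2 gives the monic gcd w^3 − 3w^2 − 45w + 175.
Then lcm(f, g) = f·g / gcd(f, g); expanding and making the result monic gives the answer.

w^5 − 15w^4 + 26w^3 + 610w^2 − 3675w + 6125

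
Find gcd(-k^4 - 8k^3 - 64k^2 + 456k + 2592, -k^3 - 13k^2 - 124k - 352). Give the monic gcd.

k + 4

By polynomial division,
  -k^4 - 8k^3 - 64k^2 + 456k + 2592 = (k - 5)(-k^3 - 13k^2 - 124k - 352) + (-5k^2 + 188k + 832)
  -k^3 - 13k^2 - 124k - 352 = ((1/5)k + 253/25)(-5k^2 + 188k + 832) + (-(54824/25)k - 219296/25)
  -5k^2 + 188k + 832 = ((125/54824)k - 650/6853)(-(54824/25)k - 219296/25) + (0)
Last nonzero remainder: -(54824/25)k - 219296/25. Dividing through by -54824/25 gives the monic gcd k + 4.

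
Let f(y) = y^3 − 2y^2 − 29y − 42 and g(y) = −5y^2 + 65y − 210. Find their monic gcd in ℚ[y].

Apply the Euclidean algorithm:
  y^3 − 2y^2 − 29y − 42 = (−(1/5)y − 11/5)(−5y^2 + 65y − 210) + (72y − 504)
  −5y^2 + 65y − 210 = (−(5/72)y + 5/12)(72y − 504) + (0)
Last nonzero remainder: 72y − 504. Dividing through by 72 gives the monic gcd y − 7.

y − 7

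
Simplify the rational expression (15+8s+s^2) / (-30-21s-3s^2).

(-3-s)/(6+3s)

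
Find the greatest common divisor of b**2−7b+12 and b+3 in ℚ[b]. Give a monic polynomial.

1

Apply the Euclidean algorithm:
  b**2−7b+12 = (b−10)(b+3) + (42)
  b+3 = ((1/42)b+1/14)(42) + (0)
The last nonzero remainder is the constant 42, so the polynomials are coprime and gcd = 1.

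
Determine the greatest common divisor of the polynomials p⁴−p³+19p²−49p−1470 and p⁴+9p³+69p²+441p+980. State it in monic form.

p³+5p²+49p+245

By polynomial division,
  p⁴−p³+19p²−49p−1470 = (p⁴+9p³+69p²+441p+980) + (−10p³−50p²−490p−2450)
  p⁴+9p³+69p²+441p+980 = (−(1/10)p−2/5)(−10p³−50p²−490p−2450) + (0)
Last nonzero remainder: −10p³−50p²−490p−2450. Dividing through by −10 gives the monic gcd p³+5p²+49p+245.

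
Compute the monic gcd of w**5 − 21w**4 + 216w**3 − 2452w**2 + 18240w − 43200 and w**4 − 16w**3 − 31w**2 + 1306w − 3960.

w**2 − 14w + 40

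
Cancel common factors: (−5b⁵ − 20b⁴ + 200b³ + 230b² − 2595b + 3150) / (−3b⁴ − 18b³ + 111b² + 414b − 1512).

Apply the Euclidean algorithm:
  −5b⁵ − 20b⁴ + 200b³ + 230b² − 2595b + 3150 = ((5/3)b − 10/3)(−3b⁴ − 18b³ + 111b² + 414b − 1512) + (−45b³ − 90b² + 1305b − 1890)
  −3b⁴ − 18b³ + 111b² + 414b − 1512 = ((1/15)b + 4/15)(−45b³ − 90b² + 1305b − 1890) + (48b² + 192b − 1008)
  −45b³ − 90b² + 1305b − 1890 = (−(15/16)b + 15/8)(48b² + 192b − 1008) + (0)
Last nonzero remainder: 48b² + 192b − 1008. Dividing through by 48 gives the monic gcd b² + 4b − 21.
Cancel b² + 4b − 21 from numerator and denominator to get the reduced form.

(5b³ − 95b + 150)/(3b² + 6b − 72)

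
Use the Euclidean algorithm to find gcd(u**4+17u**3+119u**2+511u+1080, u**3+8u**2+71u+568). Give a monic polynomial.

u+8

Repeated division with remainder:
  u**4+17u**3+119u**2+511u+1080 = (u+9)(u**3+8u**2+71u+568) + (−24u**2−696u−4032)
  u**3+8u**2+71u+568 = (−(1/24)u+7/8)(−24u**2−696u−4032) + (512u+4096)
  −24u**2−696u−4032 = (−(3/64)u−63/64)(512u+4096) + (0)
Last nonzero remainder: 512u+4096. Dividing through by 512 gives the monic gcd u+8.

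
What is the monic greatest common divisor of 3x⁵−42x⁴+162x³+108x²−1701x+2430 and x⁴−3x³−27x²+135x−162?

x²−6x+9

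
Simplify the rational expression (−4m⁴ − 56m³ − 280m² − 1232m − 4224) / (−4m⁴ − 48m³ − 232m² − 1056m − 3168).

Euclidean algorithm in ℚ[m]:
  −4m⁴ − 56m³ − 280m² − 1232m − 4224 = (−4m⁴ − 48m³ − 232m² − 1056m − 3168) + (−8m³ − 48m² − 176m − 1056)
  −4m⁴ − 48m³ − 232m² − 1056m − 3168 = ((1/2)m + 3)(−8m³ − 48m² − 176m − 1056) + (0)
Last nonzero remainder: −8m³ − 48m² − 176m − 1056. Dividing through by −8 gives the monic gcd m³ + 6m² + 22m + 132.
Cancel m³ + 6m² + 22m + 132 from numerator and denominator to get the reduced form.

(m + 8)/(m + 6)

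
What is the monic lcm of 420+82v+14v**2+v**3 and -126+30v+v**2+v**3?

Apply the Euclidean algorithm:
  v**3+14v**2+82v+420 = (v**3+v**2+30v-126) + (13v**2+52v+546)
  v**3+v**2+30v-126 = ((1/13)v-3/13)(13v**2+52v+546) + (0)
Last nonzero remainder: 13v**2+52v+546. Dividing through by 13 gives the monic gcd v**2+4v+42.
Then lcm(f, g) = f·g / gcd(f, g); expanding and making the result monic gives the answer.

-1260+174v+40v**2+11v**3+v**4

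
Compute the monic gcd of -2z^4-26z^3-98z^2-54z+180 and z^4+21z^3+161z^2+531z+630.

Repeated division with remainder:
  -2z^4-26z^3-98z^2-54z+180 = (-2)(z^4+21z^3+161z^2+531z+630) + (16z^3+224z^2+1008z+1440)
  z^4+21z^3+161z^2+531z+630 = ((1/16)z+7/16)(16z^3+224z^2+1008z+1440) + (0)
Last nonzero remainder: 16z^3+224z^2+1008z+1440. Dividing through by 16 gives the monic gcd z^3+14z^2+63z+90.

z^3+14z^2+63z+90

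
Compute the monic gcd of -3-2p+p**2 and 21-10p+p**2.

By polynomial division,
  p**2-2p-3 = (p**2-10p+21) + (8p-24)
  p**2-10p+21 = ((1/8)p-7/8)(8p-24) + (0)
Last nonzero remainder: 8p-24. Dividing through by 8 gives the monic gcd p-3.

-3+p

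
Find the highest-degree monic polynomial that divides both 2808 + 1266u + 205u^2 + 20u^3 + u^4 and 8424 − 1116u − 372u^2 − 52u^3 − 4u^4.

By polynomial division,
  u^4 + 20u^3 + 205u^2 + 1266u + 2808 = (−1/4)(−4u^4 − 52u^3 − 372u^2 − 1116u + 8424) + (7u^3 + 112u^2 + 987u + 4914)
  −4u^4 − 52u^3 − 372u^2 − 1116u + 8424 = (−(4/7)u + 12/7)(7u^3 + 112u^2 + 987u + 4914) + (0)
Last nonzero remainder: 7u^3 + 112u^2 + 987u + 4914. Dividing through by 7 gives the monic gcd u^3 + 16u^2 + 141u + 702.

702 + 141u + 16u^2 + u^3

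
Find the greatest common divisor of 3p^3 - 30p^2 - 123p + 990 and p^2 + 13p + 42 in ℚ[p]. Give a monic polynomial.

p + 6

Repeated division with remainder:
  3p^3 - 30p^2 - 123p + 990 = (3p - 69)(p^2 + 13p + 42) + (648p + 3888)
  p^2 + 13p + 42 = ((1/648)p + 7/648)(648p + 3888) + (0)
Last nonzero remainder: 648p + 3888. Dividing through by 648 gives the monic gcd p + 6.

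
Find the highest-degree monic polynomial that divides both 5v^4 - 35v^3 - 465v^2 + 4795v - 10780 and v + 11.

Apply the Euclidean algorithm:
  5v^4 - 35v^3 - 465v^2 + 4795v - 10780 = (5v^3 - 90v^2 + 525v - 980)(v + 11) + (0)
The last nonzero remainder v + 11 is already monic.

v + 11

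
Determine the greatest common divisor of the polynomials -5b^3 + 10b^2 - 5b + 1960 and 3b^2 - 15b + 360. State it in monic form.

By polynomial division,
  -5b^3 + 10b^2 - 5b + 1960 = (-(5/3)b - 5)(3b^2 - 15b + 360) + (520b + 3760)
  3b^2 - 15b + 360 = ((3/520)b - 477/6760)(520b + 3760) + (105678/169)
  520b + 3760 = ((43940/52839)b + 317720/52839)(105678/169) + (0)
The last nonzero remainder is the constant 105678/169, so the polynomials are coprime and gcd = 1.

1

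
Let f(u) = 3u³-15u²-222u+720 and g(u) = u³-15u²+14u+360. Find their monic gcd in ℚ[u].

u-10

By polynomial division,
  3u³-15u²-222u+720 = (3)(u³-15u²+14u+360) + (30u²-264u-360)
  u³-15u²+14u+360 = ((1/30)u-31/150)(30u²-264u-360) + (-(714/25)u+1428/5)
  30u²-264u-360 = (-(125/119)u-150/119)(-(714/25)u+1428/5) + (0)
Last nonzero remainder: -(714/25)u+1428/5. Dividing through by -714/25 gives the monic gcd u-10.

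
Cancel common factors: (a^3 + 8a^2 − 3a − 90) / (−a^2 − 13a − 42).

(−a^2 − 2a + 15)/(a + 7)

By polynomial division,
  a^3 + 8a^2 − 3a − 90 = (−a + 5)(−a^2 − 13a − 42) + (20a + 120)
  −a^2 − 13a − 42 = (−(1/20)a − 7/20)(20a + 120) + (0)
Last nonzero remainder: 20a + 120. Dividing through by 20 gives the monic gcd a + 6.
Cancel a + 6 from numerator and denominator to get the reduced form.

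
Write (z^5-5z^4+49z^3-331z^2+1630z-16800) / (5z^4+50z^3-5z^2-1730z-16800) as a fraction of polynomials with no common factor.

(z^2-5z+50)/(5z+50)

Repeated division with remainder:
  z^5-5z^4+49z^3-331z^2+1630z-16800 = ((1/5)z-3)(5z^4+50z^3-5z^2-1730z-16800) + (200z^3-200z-67200)
  5z^4+50z^3-5z^2-1730z-16800 = ((1/40)z+1/4)(200z^3-200z-67200) + (0)
Last nonzero remainder: 200z^3-200z-67200. Dividing through by 200 gives the monic gcd z^3-z-336.
Cancel z^3-z-336 from numerator and denominator to get the reduced form.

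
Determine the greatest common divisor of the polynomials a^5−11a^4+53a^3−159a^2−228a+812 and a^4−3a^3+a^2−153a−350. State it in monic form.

a^2−5a−14

Repeated division with remainder:
  a^5−11a^4+53a^3−159a^2−228a+812 = (a−8)(a^4−3a^3+a^2−153a−350) + (28a^3+2a^2−1102a−1988)
  a^4−3a^3+a^2−153a−350 = ((1/28)a−43/392)(28a^3+2a^2−1102a−1988) + ((7953/196)a^2−(39765/196)a−7953/14)
  28a^3+2a^2−1102a−1988 = ((5488/7953)a+27832/7953)((7953/196)a^2−(39765/196)a−7953/14) + (0)
Last nonzero remainder: (7953/196)a^2−(39765/196)a−7953/14. Dividing through by 7953/196 gives the monic gcd a^2−5a−14.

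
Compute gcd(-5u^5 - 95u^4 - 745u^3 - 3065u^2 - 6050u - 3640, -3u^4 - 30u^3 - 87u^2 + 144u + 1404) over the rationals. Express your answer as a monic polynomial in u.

Apply the Euclidean algorithm:
  -5u^5 - 95u^4 - 745u^3 - 3065u^2 - 6050u - 3640 = ((5/3)u + 15)(-3u^4 - 30u^3 - 87u^2 + 144u + 1404) + (-150u^3 - 2000u^2 - 10550u - 24700)
  -3u^4 - 30u^3 - 87u^2 + 144u + 1404 = ((1/50)u - 1/15)(-150u^3 - 2000u^2 - 10550u - 24700) + (-(28/3)u^2 - (196/3)u - 728/3)
  -150u^3 - 2000u^2 - 10550u - 24700 = ((225/14)u + 1425/14)(-(28/3)u^2 - (196/3)u - 728/3) + (0)
Last nonzero remainder: -(28/3)u^2 - (196/3)u - 728/3. Dividing through by -28/3 gives the monic gcd u^2 + 7u + 26.

u^2 + 7u + 26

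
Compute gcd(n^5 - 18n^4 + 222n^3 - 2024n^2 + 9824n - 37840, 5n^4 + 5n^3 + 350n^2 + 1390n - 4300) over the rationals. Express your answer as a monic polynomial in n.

n^2 - 2n + 86

By polynomial division,
  n^5 - 18n^4 + 222n^3 - 2024n^2 + 9824n - 37840 = ((1/5)n - 19/5)(5n^4 + 5n^3 + 350n^2 + 1390n - 4300) + (171n^3 - 972n^2 + 15966n - 54180)
  5n^4 + 5n^3 + 350n^2 + 1390n - 4300 = ((5/171)n + 635/3249)(171n^3 - 972n^2 + 15966n - 54180) + ((26400/361)n^2 - (52800/361)n + 2270400/361)
  171n^3 - 972n^2 + 15966n - 54180 = ((20577/8800)n - 7581/880)((26400/361)n^2 - (52800/361)n + 2270400/361) + (0)
Last nonzero remainder: (26400/361)n^2 - (52800/361)n + 2270400/361. Dividing through by 26400/361 gives the monic gcd n^2 - 2n + 86.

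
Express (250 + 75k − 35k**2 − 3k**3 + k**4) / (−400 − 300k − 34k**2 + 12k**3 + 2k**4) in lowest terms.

(−5 + k)/(8 + 2k)

Apply the Euclidean algorithm:
  k**4 − 3k**3 − 35k**2 + 75k + 250 = (1/2)(2k**4 + 12k**3 − 34k**2 − 300k − 400) + (−9k**3 − 18k**2 + 225k + 450)
  2k**4 + 12k**3 − 34k**2 − 300k − 400 = (−(2/9)k − 8/9)(−9k**3 − 18k**2 + 225k + 450) + (0)
Last nonzero remainder: −9k**3 − 18k**2 + 225k + 450. Dividing through by −9 gives the monic gcd k**3 + 2k**2 − 25k − 50.
Cancel k**3 + 2k**2 − 25k − 50 from numerator and denominator to get the reduced form.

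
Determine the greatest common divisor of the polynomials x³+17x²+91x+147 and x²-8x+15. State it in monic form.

By polynomial division,
  x³+17x²+91x+147 = (x+25)(x²-8x+15) + (276x-228)
  x²-8x+15 = ((1/276)x-55/2116)(276x-228) + (4800/529)
  276x-228 = ((12167/400)x-10051/400)(4800/529) + (0)
The last nonzero remainder is the constant 4800/529, so the polynomials are coprime and gcd = 1.

1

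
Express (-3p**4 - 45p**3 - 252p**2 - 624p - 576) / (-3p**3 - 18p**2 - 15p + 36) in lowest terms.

(p**2 + 8p + 16)/(p - 1)

Euclidean algorithm in ℚ[p]:
  -3p**4 - 45p**3 - 252p**2 - 624p - 576 = (p + 9)(-3p**3 - 18p**2 - 15p + 36) + (-75p**2 - 525p - 900)
  -3p**3 - 18p**2 - 15p + 36 = ((1/25)p - 1/25)(-75p**2 - 525p - 900) + (0)
Last nonzero remainder: -75p**2 - 525p - 900. Dividing through by -75 gives the monic gcd p**2 + 7p + 12.
Cancel p**2 + 7p + 12 from numerator and denominator to get the reduced form.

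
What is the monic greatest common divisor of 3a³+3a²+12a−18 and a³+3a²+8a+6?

Repeated division with remainder:
  3a³+3a²+12a−18 = (3)(a³+3a²+8a+6) + (−6a²−12a−36)
  a³+3a²+8a+6 = (−(1/6)a−1/6)(−6a²−12a−36) + (0)
Last nonzero remainder: −6a²−12a−36. Dividing through by −6 gives the monic gcd a²+2a+6.

a²+2a+6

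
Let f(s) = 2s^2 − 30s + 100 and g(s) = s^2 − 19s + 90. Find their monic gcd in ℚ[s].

s − 10

Euclidean algorithm in ℚ[s]:
  2s^2 − 30s + 100 = (2)(s^2 − 19s + 90) + (8s − 80)
  s^2 − 19s + 90 = ((1/8)s − 9/8)(8s − 80) + (0)
Last nonzero remainder: 8s − 80. Dividing through by 8 gives the monic gcd s − 10.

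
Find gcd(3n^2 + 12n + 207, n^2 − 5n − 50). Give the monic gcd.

1

Apply the Euclidean algorithm:
  3n^2 + 12n + 207 = (3)(n^2 − 5n − 50) + (27n + 357)
  n^2 − 5n − 50 = ((1/27)n − 164/243)(27n + 357) + (15466/81)
  27n + 357 = ((2187/15466)n + 28917/15466)(15466/81) + (0)
The last nonzero remainder is the constant 15466/81, so the polynomials are coprime and gcd = 1.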